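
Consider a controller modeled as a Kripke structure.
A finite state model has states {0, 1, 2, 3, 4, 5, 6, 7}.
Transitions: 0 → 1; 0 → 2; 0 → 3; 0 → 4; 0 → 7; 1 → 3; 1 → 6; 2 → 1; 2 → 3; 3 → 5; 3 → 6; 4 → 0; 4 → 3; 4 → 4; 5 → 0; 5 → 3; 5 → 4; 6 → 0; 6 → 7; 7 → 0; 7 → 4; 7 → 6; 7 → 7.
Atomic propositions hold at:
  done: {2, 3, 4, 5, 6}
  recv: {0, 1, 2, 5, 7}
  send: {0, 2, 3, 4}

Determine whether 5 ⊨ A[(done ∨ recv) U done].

Yes

Sat(done ∨ recv) = {0, 1, 2, 3, 4, 5, 6, 7}
A[(done ∨ recv) U done]: least fixpoint, start Z0 = Sat(done) = {2, 3, 4, 5, 6}, add states in Sat(done ∨ recv) with every successor in Z. Z1 = {1, 2, 3, 4, 5, 6}; fixed.
Sat(A[(done ∨ recv) U done]) = {1, 2, 3, 4, 5, 6}
5 ∈ Sat(A[(done ∨ recv) U done]) = {1, 2, 3, 4, 5, 6}, so the formula holds at 5.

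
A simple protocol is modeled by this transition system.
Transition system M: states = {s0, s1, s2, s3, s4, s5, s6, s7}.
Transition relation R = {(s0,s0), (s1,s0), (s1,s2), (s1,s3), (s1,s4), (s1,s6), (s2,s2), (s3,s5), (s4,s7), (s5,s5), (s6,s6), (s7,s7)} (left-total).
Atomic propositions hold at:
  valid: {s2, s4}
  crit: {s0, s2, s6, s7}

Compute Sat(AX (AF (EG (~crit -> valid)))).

Sat(~crit) = {s1, s3, s4, s5}
Sat(~crit -> valid) = {s0, s2, s4, s6, s7}
EG (~crit -> valid): greatest fixpoint, start Z0 = {s0, s2, s4, s6, s7}, keep only states in Sat with some successor in Z. Already a fixed point.
Sat(EG (~crit -> valid)) = {s0, s2, s4, s6, s7}
AF (EG (~crit -> valid)): least fixpoint, start Z0 = {s0, s2, s4, s6, s7}, add states with every successor in Z. Already a fixed point.
Sat(AF (EG (~crit -> valid))) = {s0, s2, s4, s6, s7}
Sat(AX (AF (EG (~crit -> valid)))) = {s : every successor in {s0, s2, s4, s6, s7}} = {s0, s2, s4, s6, s7}

{s0, s2, s4, s6, s7}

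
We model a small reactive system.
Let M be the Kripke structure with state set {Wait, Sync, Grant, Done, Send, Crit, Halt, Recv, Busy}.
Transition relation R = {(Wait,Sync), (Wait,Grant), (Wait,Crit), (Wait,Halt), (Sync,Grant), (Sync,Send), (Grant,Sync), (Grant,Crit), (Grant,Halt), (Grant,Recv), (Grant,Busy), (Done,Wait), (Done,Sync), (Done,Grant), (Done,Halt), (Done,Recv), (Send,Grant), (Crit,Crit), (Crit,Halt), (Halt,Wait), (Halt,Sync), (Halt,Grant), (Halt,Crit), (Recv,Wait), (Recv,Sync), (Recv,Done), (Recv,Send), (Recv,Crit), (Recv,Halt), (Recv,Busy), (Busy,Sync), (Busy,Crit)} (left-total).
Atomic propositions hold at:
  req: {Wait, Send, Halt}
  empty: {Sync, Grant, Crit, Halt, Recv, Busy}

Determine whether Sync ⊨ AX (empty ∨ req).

Yes

Sat(empty ∨ req) = {Wait, Sync, Grant, Send, Crit, Halt, Recv, Busy}
Sat(AX (empty ∨ req)) = {s : every successor in {Wait, Sync, Grant, Send, Crit, Halt, Recv, Busy}} = {Wait, Sync, Grant, Done, Send, Crit, Halt, Busy}
Sync ∈ Sat(AX (empty ∨ req)) = {Wait, Sync, Grant, Done, Send, Crit, Halt, Busy}, so the formula holds at Sync.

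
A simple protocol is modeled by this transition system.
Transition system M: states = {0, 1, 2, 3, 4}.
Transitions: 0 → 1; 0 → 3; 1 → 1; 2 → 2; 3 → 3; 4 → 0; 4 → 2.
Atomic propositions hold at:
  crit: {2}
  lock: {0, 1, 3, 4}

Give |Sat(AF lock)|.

4

AF lock: least fixpoint, start Z0 = {0, 1, 3, 4}, add states with every successor in Z. Already a fixed point.
Sat(AF lock) = {0, 1, 3, 4}
|Sat(AF lock)| = |{0, 1, 3, 4}| = 4.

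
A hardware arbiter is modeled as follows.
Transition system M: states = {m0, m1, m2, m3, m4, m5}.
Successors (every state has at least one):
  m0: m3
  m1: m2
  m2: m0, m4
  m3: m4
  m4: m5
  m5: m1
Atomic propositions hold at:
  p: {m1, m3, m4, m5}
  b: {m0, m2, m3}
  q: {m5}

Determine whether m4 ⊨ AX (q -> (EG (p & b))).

No

Sat(p & b) = {m3}
EG (p & b): greatest fixpoint, start Z0 = {m3}, keep only states in Sat with some successor in Z. Z1 = ∅; fixed.
Sat(EG (p & b)) = ∅
Sat(q -> (EG (p & b))) = {m0, m1, m2, m3, m4}
Sat(AX (q -> (EG (p & b)))) = {s : every successor in {m0, m1, m2, m3, m4}} = {m0, m1, m2, m3, m5}
m4 ∉ Sat(AX (q -> (EG (p & b)))) = {m0, m1, m2, m3, m5}, so the formula does not hold at m4.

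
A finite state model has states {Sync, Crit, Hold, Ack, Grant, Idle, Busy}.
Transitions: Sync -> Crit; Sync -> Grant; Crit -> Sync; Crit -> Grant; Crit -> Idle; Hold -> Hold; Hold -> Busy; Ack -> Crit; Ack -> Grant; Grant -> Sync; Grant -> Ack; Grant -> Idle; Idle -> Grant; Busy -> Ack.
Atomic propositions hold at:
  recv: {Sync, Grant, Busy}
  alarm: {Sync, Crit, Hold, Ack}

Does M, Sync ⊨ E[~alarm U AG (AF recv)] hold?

Sat(~alarm) = {Grant, Idle, Busy}
AF recv: least fixpoint, start Z0 = {Sync, Grant, Busy}, add states with every successor in Z. Z1 = {Sync, Grant, Idle, Busy}; Z2 = {Sync, Crit, Grant, Idle, Busy}; Z3 = {Sync, Crit, Ack, Grant, Idle, Busy}; fixed.
Sat(AF recv) = {Sync, Crit, Ack, Grant, Idle, Busy}
AG (AF recv): greatest fixpoint, start Z0 = {Sync, Crit, Ack, Grant, Idle, Busy}, keep only states in Sat with every successor in Z. Already a fixed point.
Sat(AG (AF recv)) = {Sync, Crit, Ack, Grant, Idle, Busy}
E[~alarm U AG (AF recv)]: least fixpoint, start Z0 = Sat(AG (AF recv)) = {Sync, Crit, Ack, Grant, Idle, Busy}, add states in Sat(~alarm) with some successor in Z. Already a fixed point.
Sat(E[~alarm U AG (AF recv)]) = {Sync, Crit, Ack, Grant, Idle, Busy}
Sync ∈ Sat(E[~alarm U AG (AF recv)]) = {Sync, Crit, Ack, Grant, Idle, Busy}, so the formula holds at Sync.

Yes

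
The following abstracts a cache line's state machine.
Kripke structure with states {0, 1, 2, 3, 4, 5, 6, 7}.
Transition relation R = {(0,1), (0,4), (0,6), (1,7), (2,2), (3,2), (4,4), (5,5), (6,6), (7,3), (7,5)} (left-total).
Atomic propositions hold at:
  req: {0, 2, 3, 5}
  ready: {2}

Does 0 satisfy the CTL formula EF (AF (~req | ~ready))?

Sat(~req) = {1, 4, 6, 7}
Sat(~ready) = {0, 1, 3, 4, 5, 6, 7}
Sat(~req | ~ready) = {0, 1, 3, 4, 5, 6, 7}
AF (~req | ~ready): least fixpoint, start Z0 = {0, 1, 3, 4, 5, 6, 7}, add states with every successor in Z. Already a fixed point.
Sat(AF (~req | ~ready)) = {0, 1, 3, 4, 5, 6, 7}
EF (AF (~req | ~ready)): least fixpoint, start Z0 = {0, 1, 3, 4, 5, 6, 7}, add states with some successor in Z. Already a fixed point.
Sat(EF (AF (~req | ~ready))) = {0, 1, 3, 4, 5, 6, 7}
0 ∈ Sat(EF (AF (~req | ~ready))) = {0, 1, 3, 4, 5, 6, 7}, so the formula holds at 0.

Yes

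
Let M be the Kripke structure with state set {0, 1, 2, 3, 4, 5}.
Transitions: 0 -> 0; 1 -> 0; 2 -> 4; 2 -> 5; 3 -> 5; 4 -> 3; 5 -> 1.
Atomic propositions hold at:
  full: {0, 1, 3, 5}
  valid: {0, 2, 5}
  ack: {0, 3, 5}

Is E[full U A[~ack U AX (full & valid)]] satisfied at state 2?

Sat(~ack) = {1, 2, 4}
Sat(full & valid) = {0, 5}
Sat(AX (full & valid)) = {s : every successor in {0, 5}} = {0, 1, 3}
A[~ack U AX (full & valid)]: least fixpoint, start Z0 = Sat(AX (full & valid)) = {0, 1, 3}, add states in Sat(~ack) with every successor in Z. Z1 = {0, 1, 3, 4}; fixed.
Sat(A[~ack U AX (full & valid)]) = {0, 1, 3, 4}
E[full U A[~ack U AX (full & valid)]]: least fixpoint, start Z0 = Sat(A[~ack U AX (full & valid)]) = {0, 1, 3, 4}, add states in Sat(full) with some successor in Z. Z1 = {0, 1, 3, 4, 5}; fixed.
Sat(E[full U A[~ack U AX (full & valid)]]) = {0, 1, 3, 4, 5}
2 ∉ Sat(E[full U A[~ack U AX (full & valid)]]) = {0, 1, 3, 4, 5}, so the formula does not hold at 2.

No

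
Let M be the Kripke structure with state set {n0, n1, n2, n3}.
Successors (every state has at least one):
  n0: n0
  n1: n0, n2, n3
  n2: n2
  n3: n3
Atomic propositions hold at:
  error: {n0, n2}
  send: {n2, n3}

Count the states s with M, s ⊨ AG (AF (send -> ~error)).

Sat(~error) = {n1, n3}
Sat(send -> ~error) = {n0, n1, n3}
AF (send -> ~error): least fixpoint, start Z0 = {n0, n1, n3}, add states with every successor in Z. Already a fixed point.
Sat(AF (send -> ~error)) = {n0, n1, n3}
AG (AF (send -> ~error)): greatest fixpoint, start Z0 = {n0, n1, n3}, keep only states in Sat with every successor in Z. Z1 = {n0, n3}; fixed.
Sat(AG (AF (send -> ~error))) = {n0, n3}
|Sat(AG (AF (send -> ~error)))| = |{n0, n3}| = 2.

2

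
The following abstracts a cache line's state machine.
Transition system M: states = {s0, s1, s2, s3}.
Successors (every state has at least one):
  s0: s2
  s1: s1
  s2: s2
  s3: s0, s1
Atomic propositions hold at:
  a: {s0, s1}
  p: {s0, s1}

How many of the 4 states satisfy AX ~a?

Sat(~a) = {s2, s3}
Sat(AX ~a) = {s : every successor in {s2, s3}} = {s0, s2}
|Sat(AX ~a)| = |{s0, s2}| = 2.

2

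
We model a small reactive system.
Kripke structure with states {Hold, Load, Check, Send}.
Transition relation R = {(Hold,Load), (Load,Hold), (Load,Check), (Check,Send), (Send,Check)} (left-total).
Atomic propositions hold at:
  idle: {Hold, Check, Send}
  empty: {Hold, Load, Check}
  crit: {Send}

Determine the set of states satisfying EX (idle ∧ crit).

Sat(idle ∧ crit) = {Send}
Sat(EX (idle ∧ crit)) = {s : some successor in {Send}} = {Check}

{Check}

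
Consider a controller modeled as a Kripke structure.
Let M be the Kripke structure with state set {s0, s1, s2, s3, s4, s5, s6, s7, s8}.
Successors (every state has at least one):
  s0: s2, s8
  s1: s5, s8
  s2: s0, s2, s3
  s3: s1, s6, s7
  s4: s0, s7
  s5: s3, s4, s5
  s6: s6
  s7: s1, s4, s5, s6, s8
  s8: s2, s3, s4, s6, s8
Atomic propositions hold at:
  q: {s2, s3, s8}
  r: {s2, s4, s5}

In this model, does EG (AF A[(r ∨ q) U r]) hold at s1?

No

Sat(r ∨ q) = {s2, s3, s4, s5, s8}
A[(r ∨ q) U r]: least fixpoint, start Z0 = Sat(r) = {s2, s4, s5}, add states in Sat(r ∨ q) with every successor in Z. Already a fixed point.
Sat(A[(r ∨ q) U r]) = {s2, s4, s5}
AF A[(r ∨ q) U r]: least fixpoint, start Z0 = {s2, s4, s5}, add states with every successor in Z. Already a fixed point.
Sat(AF A[(r ∨ q) U r]) = {s2, s4, s5}
EG (AF A[(r ∨ q) U r]): greatest fixpoint, start Z0 = {s2, s4, s5}, keep only states in Sat with some successor in Z. Z1 = {s2, s5}; fixed.
Sat(EG (AF A[(r ∨ q) U r])) = {s2, s5}
s1 ∉ Sat(EG (AF A[(r ∨ q) U r])) = {s2, s5}, so the formula does not hold at s1.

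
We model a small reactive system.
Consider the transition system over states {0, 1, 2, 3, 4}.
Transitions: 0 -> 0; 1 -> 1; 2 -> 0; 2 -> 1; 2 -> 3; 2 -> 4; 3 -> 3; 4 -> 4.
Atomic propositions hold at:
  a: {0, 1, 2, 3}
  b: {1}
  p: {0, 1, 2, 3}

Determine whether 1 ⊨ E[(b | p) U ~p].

Sat(b | p) = {0, 1, 2, 3}
Sat(~p) = {4}
E[(b | p) U ~p]: least fixpoint, start Z0 = Sat(~p) = {4}, add states in Sat(b | p) with some successor in Z. Z1 = {2, 4}; fixed.
Sat(E[(b | p) U ~p]) = {2, 4}
1 ∉ Sat(E[(b | p) U ~p]) = {2, 4}, so the formula does not hold at 1.

No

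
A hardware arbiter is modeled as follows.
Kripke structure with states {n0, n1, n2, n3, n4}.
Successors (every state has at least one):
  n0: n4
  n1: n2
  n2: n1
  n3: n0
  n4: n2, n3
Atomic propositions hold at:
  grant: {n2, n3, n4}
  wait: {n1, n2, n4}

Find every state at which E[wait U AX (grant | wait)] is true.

{n0, n1, n2, n4}

Sat(grant | wait) = {n1, n2, n3, n4}
Sat(AX (grant | wait)) = {s : every successor in {n1, n2, n3, n4}} = {n0, n1, n2, n4}
E[wait U AX (grant | wait)]: least fixpoint, start Z0 = Sat(AX (grant | wait)) = {n0, n1, n2, n4}, add states in Sat(wait) with some successor in Z. Already a fixed point.
Sat(E[wait U AX (grant | wait)]) = {n0, n1, n2, n4}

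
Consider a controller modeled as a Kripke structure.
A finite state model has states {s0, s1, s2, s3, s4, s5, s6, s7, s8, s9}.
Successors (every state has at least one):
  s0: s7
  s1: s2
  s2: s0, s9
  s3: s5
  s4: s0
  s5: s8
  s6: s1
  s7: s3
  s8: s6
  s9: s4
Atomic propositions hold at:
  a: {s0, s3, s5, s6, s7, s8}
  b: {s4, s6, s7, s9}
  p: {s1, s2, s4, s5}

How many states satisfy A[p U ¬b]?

7

Sat(¬b) = {s0, s1, s2, s3, s5, s8}
A[p U ¬b]: least fixpoint, start Z0 = Sat(¬b) = {s0, s1, s2, s3, s5, s8}, add states in Sat(p) with every successor in Z. Z1 = {s0, s1, s2, s3, s4, s5, s8}; fixed.
Sat(A[p U ¬b]) = {s0, s1, s2, s3, s4, s5, s8}
|Sat(A[p U ¬b])| = |{s0, s1, s2, s3, s4, s5, s8}| = 7.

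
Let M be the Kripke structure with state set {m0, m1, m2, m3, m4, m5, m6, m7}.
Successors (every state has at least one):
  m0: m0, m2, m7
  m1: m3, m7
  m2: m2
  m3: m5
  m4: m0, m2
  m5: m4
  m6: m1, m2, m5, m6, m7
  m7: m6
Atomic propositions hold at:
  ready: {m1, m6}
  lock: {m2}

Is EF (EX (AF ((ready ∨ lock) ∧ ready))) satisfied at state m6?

Sat(ready ∨ lock) = {m1, m2, m6}
Sat((ready ∨ lock) ∧ ready) = {m1, m6}
AF ((ready ∨ lock) ∧ ready): least fixpoint, start Z0 = {m1, m6}, add states with every successor in Z. Z1 = {m1, m6, m7}; fixed.
Sat(AF ((ready ∨ lock) ∧ ready)) = {m1, m6, m7}
Sat(EX (AF ((ready ∨ lock) ∧ ready))) = {s : some successor in {m1, m6, m7}} = {m0, m1, m6, m7}
EF (EX (AF ((ready ∨ lock) ∧ ready))): least fixpoint, start Z0 = {m0, m1, m6, m7}, add states with some successor in Z. Z1 = {m0, m1, m4, m6, m7}; Z2 = {m0, m1, m4, m5, m6, m7}; Z3 = {m0, m1, m3, m4, m5, m6, m7}; fixed.
Sat(EF (EX (AF ((ready ∨ lock) ∧ ready)))) = {m0, m1, m3, m4, m5, m6, m7}
m6 ∈ Sat(EF (EX (AF ((ready ∨ lock) ∧ ready)))) = {m0, m1, m3, m4, m5, m6, m7}, so the formula holds at m6.

Yes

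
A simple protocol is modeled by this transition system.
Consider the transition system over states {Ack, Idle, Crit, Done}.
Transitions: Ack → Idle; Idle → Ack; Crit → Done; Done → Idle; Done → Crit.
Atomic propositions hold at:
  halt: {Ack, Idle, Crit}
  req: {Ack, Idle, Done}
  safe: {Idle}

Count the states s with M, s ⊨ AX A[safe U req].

A[safe U req]: least fixpoint, start Z0 = Sat(req) = {Ack, Idle, Done}, add states in Sat(safe) with every successor in Z. Already a fixed point.
Sat(A[safe U req]) = {Ack, Idle, Done}
Sat(AX A[safe U req]) = {s : every successor in {Ack, Idle, Done}} = {Ack, Idle, Crit}
|Sat(AX A[safe U req])| = |{Ack, Idle, Crit}| = 3.

3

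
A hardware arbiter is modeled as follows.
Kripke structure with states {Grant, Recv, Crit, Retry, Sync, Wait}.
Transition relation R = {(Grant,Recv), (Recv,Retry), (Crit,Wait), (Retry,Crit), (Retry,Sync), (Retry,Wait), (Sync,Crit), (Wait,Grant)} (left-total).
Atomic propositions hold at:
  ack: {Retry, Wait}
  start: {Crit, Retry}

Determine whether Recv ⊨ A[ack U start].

A[ack U start]: least fixpoint, start Z0 = Sat(start) = {Crit, Retry}, add states in Sat(ack) with every successor in Z. Already a fixed point.
Sat(A[ack U start]) = {Crit, Retry}
Recv ∉ Sat(A[ack U start]) = {Crit, Retry}, so the formula does not hold at Recv.

No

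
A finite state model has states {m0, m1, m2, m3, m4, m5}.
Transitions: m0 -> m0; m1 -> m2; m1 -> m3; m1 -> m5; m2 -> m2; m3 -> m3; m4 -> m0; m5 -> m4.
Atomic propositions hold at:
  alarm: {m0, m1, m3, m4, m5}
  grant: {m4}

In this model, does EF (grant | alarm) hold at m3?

Yes

Sat(grant | alarm) = {m0, m1, m3, m4, m5}
EF (grant | alarm): least fixpoint, start Z0 = {m0, m1, m3, m4, m5}, add states with some successor in Z. Already a fixed point.
Sat(EF (grant | alarm)) = {m0, m1, m3, m4, m5}
m3 ∈ Sat(EF (grant | alarm)) = {m0, m1, m3, m4, m5}, so the formula holds at m3.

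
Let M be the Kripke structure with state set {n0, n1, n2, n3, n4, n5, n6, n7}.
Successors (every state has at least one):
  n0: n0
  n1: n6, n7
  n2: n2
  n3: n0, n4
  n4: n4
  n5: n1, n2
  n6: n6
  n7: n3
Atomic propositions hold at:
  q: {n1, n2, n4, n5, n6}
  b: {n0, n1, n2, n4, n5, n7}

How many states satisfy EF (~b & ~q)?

4

Sat(~b) = {n3, n6}
Sat(~q) = {n0, n3, n7}
Sat(~b & ~q) = {n3}
EF (~b & ~q): least fixpoint, start Z0 = {n3}, add states with some successor in Z. Z1 = {n3, n7}; Z2 = {n1, n3, n7}; Z3 = {n1, n3, n5, n7}; fixed.
Sat(EF (~b & ~q)) = {n1, n3, n5, n7}
|Sat(EF (~b & ~q))| = |{n1, n3, n5, n7}| = 4.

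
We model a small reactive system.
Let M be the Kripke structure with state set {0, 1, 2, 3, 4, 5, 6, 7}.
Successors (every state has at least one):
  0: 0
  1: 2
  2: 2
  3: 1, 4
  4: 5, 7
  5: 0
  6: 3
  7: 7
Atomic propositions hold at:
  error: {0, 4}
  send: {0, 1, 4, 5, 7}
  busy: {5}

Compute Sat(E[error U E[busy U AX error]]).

Sat(AX error) = {s : every successor in {0, 4}} = {0, 5}
E[busy U AX error]: least fixpoint, start Z0 = Sat(AX error) = {0, 5}, add states in Sat(busy) with some successor in Z. Already a fixed point.
Sat(E[busy U AX error]) = {0, 5}
E[error U E[busy U AX error]]: least fixpoint, start Z0 = Sat(E[busy U AX error]) = {0, 5}, add states in Sat(error) with some successor in Z. Z1 = {0, 4, 5}; fixed.
Sat(E[error U E[busy U AX error]]) = {0, 4, 5}

{0, 4, 5}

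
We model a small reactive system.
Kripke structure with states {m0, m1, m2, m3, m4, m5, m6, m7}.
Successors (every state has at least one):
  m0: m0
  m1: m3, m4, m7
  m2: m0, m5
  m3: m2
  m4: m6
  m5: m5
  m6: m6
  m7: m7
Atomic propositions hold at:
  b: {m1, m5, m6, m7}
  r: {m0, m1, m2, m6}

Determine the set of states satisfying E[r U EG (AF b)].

{m1, m2, m4, m5, m6, m7}

AF b: least fixpoint, start Z0 = {m1, m5, m6, m7}, add states with every successor in Z. Z1 = {m1, m4, m5, m6, m7}; fixed.
Sat(AF b) = {m1, m4, m5, m6, m7}
EG (AF b): greatest fixpoint, start Z0 = {m1, m4, m5, m6, m7}, keep only states in Sat with some successor in Z. Already a fixed point.
Sat(EG (AF b)) = {m1, m4, m5, m6, m7}
E[r U EG (AF b)]: least fixpoint, start Z0 = Sat(EG (AF b)) = {m1, m4, m5, m6, m7}, add states in Sat(r) with some successor in Z. Z1 = {m1, m2, m4, m5, m6, m7}; fixed.
Sat(E[r U EG (AF b)]) = {m1, m2, m4, m5, m6, m7}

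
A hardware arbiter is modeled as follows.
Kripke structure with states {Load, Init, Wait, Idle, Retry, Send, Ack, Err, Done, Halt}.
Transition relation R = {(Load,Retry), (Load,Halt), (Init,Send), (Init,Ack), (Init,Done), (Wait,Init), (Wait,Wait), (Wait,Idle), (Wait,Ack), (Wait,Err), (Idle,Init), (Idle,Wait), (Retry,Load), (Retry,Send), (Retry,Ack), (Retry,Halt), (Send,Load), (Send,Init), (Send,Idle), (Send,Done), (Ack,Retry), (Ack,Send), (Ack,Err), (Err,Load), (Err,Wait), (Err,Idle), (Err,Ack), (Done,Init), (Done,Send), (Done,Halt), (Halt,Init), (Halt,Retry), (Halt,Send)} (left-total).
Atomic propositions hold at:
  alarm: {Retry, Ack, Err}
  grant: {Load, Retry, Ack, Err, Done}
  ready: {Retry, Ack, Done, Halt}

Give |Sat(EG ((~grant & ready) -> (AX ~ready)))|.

Sat(~grant) = {Init, Wait, Idle, Send, Halt}
Sat(~grant & ready) = {Halt}
Sat(~ready) = {Load, Init, Wait, Idle, Send, Err}
Sat(AX ~ready) = {s : every successor in {Load, Init, Wait, Idle, Send, Err}} = {Idle}
Sat((~grant & ready) -> (AX ~ready)) = {Load, Init, Wait, Idle, Retry, Send, Ack, Err, Done}
EG ((~grant & ready) -> (AX ~ready)): greatest fixpoint, start Z0 = {Load, Init, Wait, Idle, Retry, Send, Ack, Err, Done}, keep only states in Sat with some successor in Z. Already a fixed point.
Sat(EG ((~grant & ready) -> (AX ~ready))) = {Load, Init, Wait, Idle, Retry, Send, Ack, Err, Done}
|Sat(EG ((~grant & ready) -> (AX ~ready)))| = |{Load, Init, Wait, Idle, Retry, Send, Ack, Err, Done}| = 9.

9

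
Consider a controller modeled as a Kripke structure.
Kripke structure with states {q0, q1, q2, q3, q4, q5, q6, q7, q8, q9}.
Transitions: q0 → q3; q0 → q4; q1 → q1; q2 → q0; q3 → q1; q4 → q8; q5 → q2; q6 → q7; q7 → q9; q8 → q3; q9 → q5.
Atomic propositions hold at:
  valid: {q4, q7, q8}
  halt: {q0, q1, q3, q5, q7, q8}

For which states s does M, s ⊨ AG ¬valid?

Sat(¬valid) = {q0, q1, q2, q3, q5, q6, q9}
AG ¬valid: greatest fixpoint, start Z0 = {q0, q1, q2, q3, q5, q6, q9}, keep only states in Sat with every successor in Z. Z1 = {q1, q2, q3, q5, q9}; Z2 = {q1, q3, q5, q9}; Z3 = {q1, q3, q9}; Z4 = {q1, q3}; fixed.
Sat(AG ¬valid) = {q1, q3}

{q1, q3}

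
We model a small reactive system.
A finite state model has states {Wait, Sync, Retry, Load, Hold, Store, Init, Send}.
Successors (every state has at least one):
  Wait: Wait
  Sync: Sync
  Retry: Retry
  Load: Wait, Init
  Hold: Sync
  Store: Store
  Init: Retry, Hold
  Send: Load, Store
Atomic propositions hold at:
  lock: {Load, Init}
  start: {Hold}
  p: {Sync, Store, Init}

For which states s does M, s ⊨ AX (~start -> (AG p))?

Sat(~start) = {Wait, Sync, Retry, Load, Store, Init, Send}
AG p: greatest fixpoint, start Z0 = {Sync, Store, Init}, keep only states in Sat with every successor in Z. Z1 = {Sync, Store}; fixed.
Sat(AG p) = {Sync, Store}
Sat(~start -> (AG p)) = {Sync, Hold, Store}
Sat(AX (~start -> (AG p))) = {s : every successor in {Sync, Hold, Store}} = {Sync, Hold, Store}

{Sync, Hold, Store}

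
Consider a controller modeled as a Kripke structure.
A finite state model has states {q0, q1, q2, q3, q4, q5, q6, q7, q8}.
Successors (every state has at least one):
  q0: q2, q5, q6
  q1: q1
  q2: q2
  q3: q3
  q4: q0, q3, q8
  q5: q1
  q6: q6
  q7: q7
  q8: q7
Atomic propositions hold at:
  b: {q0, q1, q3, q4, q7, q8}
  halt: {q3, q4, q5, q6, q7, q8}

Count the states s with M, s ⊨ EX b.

6

Sat(EX b) = {s : some successor in {q0, q1, q3, q4, q7, q8}} = {q1, q3, q4, q5, q7, q8}
|Sat(EX b)| = |{q1, q3, q4, q5, q7, q8}| = 6.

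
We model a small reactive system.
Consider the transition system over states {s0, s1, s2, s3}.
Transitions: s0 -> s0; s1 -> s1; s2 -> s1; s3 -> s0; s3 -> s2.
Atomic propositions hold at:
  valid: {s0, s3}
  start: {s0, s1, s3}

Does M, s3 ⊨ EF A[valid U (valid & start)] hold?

Yes

Sat(valid & start) = {s0, s3}
A[valid U (valid & start)]: least fixpoint, start Z0 = Sat((valid & start)) = {s0, s3}, add states in Sat(valid) with every successor in Z. Already a fixed point.
Sat(A[valid U (valid & start)]) = {s0, s3}
EF A[valid U (valid & start)]: least fixpoint, start Z0 = {s0, s3}, add states with some successor in Z. Already a fixed point.
Sat(EF A[valid U (valid & start)]) = {s0, s3}
s3 ∈ Sat(EF A[valid U (valid & start)]) = {s0, s3}, so the formula holds at s3.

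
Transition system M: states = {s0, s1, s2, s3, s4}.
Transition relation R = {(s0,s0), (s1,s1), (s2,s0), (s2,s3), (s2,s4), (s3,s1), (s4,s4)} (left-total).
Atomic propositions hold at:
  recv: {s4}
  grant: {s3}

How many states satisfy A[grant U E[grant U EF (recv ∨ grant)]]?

3

Sat(recv ∨ grant) = {s3, s4}
EF (recv ∨ grant): least fixpoint, start Z0 = {s3, s4}, add states with some successor in Z. Z1 = {s2, s3, s4}; fixed.
Sat(EF (recv ∨ grant)) = {s2, s3, s4}
E[grant U EF (recv ∨ grant)]: least fixpoint, start Z0 = Sat(EF (recv ∨ grant)) = {s2, s3, s4}, add states in Sat(grant) with some successor in Z. Already a fixed point.
Sat(E[grant U EF (recv ∨ grant)]) = {s2, s3, s4}
A[grant U E[grant U EF (recv ∨ grant)]]: least fixpoint, start Z0 = Sat(E[grant U EF (recv ∨ grant)]) = {s2, s3, s4}, add states in Sat(grant) with every successor in Z. Already a fixed point.
Sat(A[grant U E[grant U EF (recv ∨ grant)]]) = {s2, s3, s4}
|Sat(A[grant U E[grant U EF (recv ∨ grant)]])| = |{s2, s3, s4}| = 3.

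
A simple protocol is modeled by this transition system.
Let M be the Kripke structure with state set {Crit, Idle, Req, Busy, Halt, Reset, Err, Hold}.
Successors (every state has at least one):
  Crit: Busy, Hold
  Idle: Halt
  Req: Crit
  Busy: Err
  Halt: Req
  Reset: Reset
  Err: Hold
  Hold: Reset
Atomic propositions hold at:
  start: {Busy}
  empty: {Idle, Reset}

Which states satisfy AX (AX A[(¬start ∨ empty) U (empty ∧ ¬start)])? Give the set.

Sat(¬start) = {Crit, Idle, Req, Halt, Reset, Err, Hold}
Sat(¬start ∨ empty) = {Crit, Idle, Req, Halt, Reset, Err, Hold}
Sat(empty ∧ ¬start) = {Idle, Reset}
A[(¬start ∨ empty) U (empty ∧ ¬start)]: least fixpoint, start Z0 = Sat((empty ∧ ¬start)) = {Idle, Reset}, add states in Sat(¬start ∨ empty) with every successor in Z. Z1 = {Idle, Reset, Hold}; Z2 = {Idle, Reset, Err, Hold}; fixed.
Sat(A[(¬start ∨ empty) U (empty ∧ ¬start)]) = {Idle, Reset, Err, Hold}
Sat(AX A[(¬start ∨ empty) U (empty ∧ ¬start)]) = {s : every successor in {Idle, Reset, Err, Hold}} = {Busy, Reset, Err, Hold}
Sat(AX (AX A[(¬start ∨ empty) U (empty ∧ ¬start)])) = {s : every successor in {Busy, Reset, Err, Hold}} = {Crit, Busy, Reset, Err, Hold}

{Crit, Busy, Reset, Err, Hold}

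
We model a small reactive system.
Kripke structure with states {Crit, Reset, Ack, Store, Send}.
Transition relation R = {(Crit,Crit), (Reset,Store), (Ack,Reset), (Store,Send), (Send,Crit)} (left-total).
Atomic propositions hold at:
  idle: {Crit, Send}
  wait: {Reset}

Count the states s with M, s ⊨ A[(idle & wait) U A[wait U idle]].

Sat(idle & wait) = ∅
A[wait U idle]: least fixpoint, start Z0 = Sat(idle) = {Crit, Send}, add states in Sat(wait) with every successor in Z. Already a fixed point.
Sat(A[wait U idle]) = {Crit, Send}
A[(idle & wait) U A[wait U idle]]: least fixpoint, start Z0 = Sat(A[wait U idle]) = {Crit, Send}, add states in Sat(idle & wait) with every successor in Z. Already a fixed point.
Sat(A[(idle & wait) U A[wait U idle]]) = {Crit, Send}
|Sat(A[(idle & wait) U A[wait U idle]])| = |{Crit, Send}| = 2.

2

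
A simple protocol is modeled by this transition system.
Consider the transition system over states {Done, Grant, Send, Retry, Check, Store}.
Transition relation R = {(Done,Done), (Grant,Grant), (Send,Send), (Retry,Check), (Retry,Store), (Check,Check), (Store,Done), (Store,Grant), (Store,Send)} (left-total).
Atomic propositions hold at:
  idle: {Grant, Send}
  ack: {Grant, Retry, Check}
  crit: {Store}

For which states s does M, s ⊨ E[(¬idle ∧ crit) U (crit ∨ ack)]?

{Grant, Retry, Check, Store}

Sat(¬idle) = {Done, Retry, Check, Store}
Sat(¬idle ∧ crit) = {Store}
Sat(crit ∨ ack) = {Grant, Retry, Check, Store}
E[(¬idle ∧ crit) U (crit ∨ ack)]: least fixpoint, start Z0 = Sat((crit ∨ ack)) = {Grant, Retry, Check, Store}, add states in Sat(¬idle ∧ crit) with some successor in Z. Already a fixed point.
Sat(E[(¬idle ∧ crit) U (crit ∨ ack)]) = {Grant, Retry, Check, Store}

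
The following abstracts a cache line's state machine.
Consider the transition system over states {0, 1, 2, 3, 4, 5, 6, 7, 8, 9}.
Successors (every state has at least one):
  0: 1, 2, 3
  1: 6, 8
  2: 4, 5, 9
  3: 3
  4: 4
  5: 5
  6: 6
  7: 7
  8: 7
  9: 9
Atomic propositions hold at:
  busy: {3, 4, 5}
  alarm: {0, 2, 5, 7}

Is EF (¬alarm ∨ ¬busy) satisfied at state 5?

Sat(¬alarm) = {1, 3, 4, 6, 8, 9}
Sat(¬busy) = {0, 1, 2, 6, 7, 8, 9}
Sat(¬alarm ∨ ¬busy) = {0, 1, 2, 3, 4, 6, 7, 8, 9}
EF (¬alarm ∨ ¬busy): least fixpoint, start Z0 = {0, 1, 2, 3, 4, 6, 7, 8, 9}, add states with some successor in Z. Already a fixed point.
Sat(EF (¬alarm ∨ ¬busy)) = {0, 1, 2, 3, 4, 6, 7, 8, 9}
5 ∉ Sat(EF (¬alarm ∨ ¬busy)) = {0, 1, 2, 3, 4, 6, 7, 8, 9}, so the formula does not hold at 5.

No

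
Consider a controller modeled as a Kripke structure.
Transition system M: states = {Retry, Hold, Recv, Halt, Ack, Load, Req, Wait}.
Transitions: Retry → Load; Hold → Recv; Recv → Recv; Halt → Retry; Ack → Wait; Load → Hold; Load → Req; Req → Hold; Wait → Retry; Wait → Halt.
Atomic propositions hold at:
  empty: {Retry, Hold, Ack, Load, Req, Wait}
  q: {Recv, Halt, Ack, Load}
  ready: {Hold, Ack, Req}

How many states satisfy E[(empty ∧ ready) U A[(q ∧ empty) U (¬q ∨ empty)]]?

Sat(empty ∧ ready) = {Hold, Ack, Req}
Sat(q ∧ empty) = {Ack, Load}
Sat(¬q) = {Retry, Hold, Req, Wait}
Sat(¬q ∨ empty) = {Retry, Hold, Ack, Load, Req, Wait}
A[(q ∧ empty) U (¬q ∨ empty)]: least fixpoint, start Z0 = Sat((¬q ∨ empty)) = {Retry, Hold, Ack, Load, Req, Wait}, add states in Sat(q ∧ empty) with every successor in Z. Already a fixed point.
Sat(A[(q ∧ empty) U (¬q ∨ empty)]) = {Retry, Hold, Ack, Load, Req, Wait}
E[(empty ∧ ready) U A[(q ∧ empty) U (¬q ∨ empty)]]: least fixpoint, start Z0 = Sat(A[(q ∧ empty) U (¬q ∨ empty)]) = {Retry, Hold, Ack, Load, Req, Wait}, add states in Sat(empty ∧ ready) with some successor in Z. Already a fixed point.
Sat(E[(empty ∧ ready) U A[(q ∧ empty) U (¬q ∨ empty)]]) = {Retry, Hold, Ack, Load, Req, Wait}
|Sat(E[(empty ∧ ready) U A[(q ∧ empty) U (¬q ∨ empty)]])| = |{Retry, Hold, Ack, Load, Req, Wait}| = 6.

6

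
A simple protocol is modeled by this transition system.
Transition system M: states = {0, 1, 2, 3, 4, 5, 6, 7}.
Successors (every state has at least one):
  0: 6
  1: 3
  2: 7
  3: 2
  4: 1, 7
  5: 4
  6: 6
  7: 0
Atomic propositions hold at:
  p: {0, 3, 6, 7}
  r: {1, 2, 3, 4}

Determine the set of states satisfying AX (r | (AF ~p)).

Sat(~p) = {1, 2, 4, 5}
AF ~p: least fixpoint, start Z0 = {1, 2, 4, 5}, add states with every successor in Z. Z1 = {1, 2, 3, 4, 5}; fixed.
Sat(AF ~p) = {1, 2, 3, 4, 5}
Sat(r | (AF ~p)) = {1, 2, 3, 4, 5}
Sat(AX (r | (AF ~p))) = {s : every successor in {1, 2, 3, 4, 5}} = {1, 3, 5}

{1, 3, 5}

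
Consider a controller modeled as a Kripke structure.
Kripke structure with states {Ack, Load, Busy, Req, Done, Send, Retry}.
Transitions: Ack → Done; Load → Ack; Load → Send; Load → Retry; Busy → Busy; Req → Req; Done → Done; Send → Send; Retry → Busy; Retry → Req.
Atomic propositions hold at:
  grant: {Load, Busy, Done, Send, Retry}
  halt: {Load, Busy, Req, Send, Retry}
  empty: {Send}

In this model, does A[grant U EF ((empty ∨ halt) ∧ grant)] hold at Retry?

Yes

Sat(empty ∨ halt) = {Load, Busy, Req, Send, Retry}
Sat((empty ∨ halt) ∧ grant) = {Load, Busy, Send, Retry}
EF ((empty ∨ halt) ∧ grant): least fixpoint, start Z0 = {Load, Busy, Send, Retry}, add states with some successor in Z. Already a fixed point.
Sat(EF ((empty ∨ halt) ∧ grant)) = {Load, Busy, Send, Retry}
A[grant U EF ((empty ∨ halt) ∧ grant)]: least fixpoint, start Z0 = Sat(EF ((empty ∨ halt) ∧ grant)) = {Load, Busy, Send, Retry}, add states in Sat(grant) with every successor in Z. Already a fixed point.
Sat(A[grant U EF ((empty ∨ halt) ∧ grant)]) = {Load, Busy, Send, Retry}
Retry ∈ Sat(A[grant U EF ((empty ∨ halt) ∧ grant)]) = {Load, Busy, Send, Retry}, so the formula holds at Retry.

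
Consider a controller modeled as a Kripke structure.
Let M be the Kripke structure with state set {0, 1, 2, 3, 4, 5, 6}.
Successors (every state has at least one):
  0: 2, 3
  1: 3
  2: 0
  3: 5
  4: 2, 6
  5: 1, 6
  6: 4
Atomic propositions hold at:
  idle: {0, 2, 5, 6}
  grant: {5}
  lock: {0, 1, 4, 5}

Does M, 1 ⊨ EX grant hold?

No

Sat(EX grant) = {s : some successor in {5}} = {3}
1 ∉ Sat(EX grant) = {3}, so the formula does not hold at 1.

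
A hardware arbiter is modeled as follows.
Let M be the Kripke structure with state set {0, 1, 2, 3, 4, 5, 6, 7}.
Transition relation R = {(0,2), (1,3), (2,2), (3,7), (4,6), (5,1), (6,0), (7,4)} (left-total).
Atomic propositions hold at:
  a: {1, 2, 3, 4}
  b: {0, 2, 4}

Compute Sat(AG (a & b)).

Sat(a & b) = {2, 4}
AG (a & b): greatest fixpoint, start Z0 = {2, 4}, keep only states in Sat with every successor in Z. Z1 = {2}; fixed.
Sat(AG (a & b)) = {2}

{2}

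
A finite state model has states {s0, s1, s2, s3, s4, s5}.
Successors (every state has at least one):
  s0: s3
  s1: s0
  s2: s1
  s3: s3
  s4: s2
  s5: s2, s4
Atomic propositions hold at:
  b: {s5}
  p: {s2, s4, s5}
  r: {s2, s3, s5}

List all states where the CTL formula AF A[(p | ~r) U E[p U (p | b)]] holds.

{s2, s4, s5}

Sat(~r) = {s0, s1, s4}
Sat(p | ~r) = {s0, s1, s2, s4, s5}
Sat(p | b) = {s2, s4, s5}
E[p U (p | b)]: least fixpoint, start Z0 = Sat((p | b)) = {s2, s4, s5}, add states in Sat(p) with some successor in Z. Already a fixed point.
Sat(E[p U (p | b)]) = {s2, s4, s5}
A[(p | ~r) U E[p U (p | b)]]: least fixpoint, start Z0 = Sat(E[p U (p | b)]) = {s2, s4, s5}, add states in Sat(p | ~r) with every successor in Z. Already a fixed point.
Sat(A[(p | ~r) U E[p U (p | b)]]) = {s2, s4, s5}
AF A[(p | ~r) U E[p U (p | b)]]: least fixpoint, start Z0 = {s2, s4, s5}, add states with every successor in Z. Already a fixed point.
Sat(AF A[(p | ~r) U E[p U (p | b)]]) = {s2, s4, s5}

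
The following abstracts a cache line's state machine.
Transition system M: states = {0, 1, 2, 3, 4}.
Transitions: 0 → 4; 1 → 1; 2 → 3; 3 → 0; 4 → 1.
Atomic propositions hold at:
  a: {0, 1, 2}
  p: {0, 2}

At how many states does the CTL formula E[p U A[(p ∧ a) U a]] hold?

Sat(p ∧ a) = {0, 2}
A[(p ∧ a) U a]: least fixpoint, start Z0 = Sat(a) = {0, 1, 2}, add states in Sat(p ∧ a) with every successor in Z. Already a fixed point.
Sat(A[(p ∧ a) U a]) = {0, 1, 2}
E[p U A[(p ∧ a) U a]]: least fixpoint, start Z0 = Sat(A[(p ∧ a) U a]) = {0, 1, 2}, add states in Sat(p) with some successor in Z. Already a fixed point.
Sat(E[p U A[(p ∧ a) U a]]) = {0, 1, 2}
|Sat(E[p U A[(p ∧ a) U a]])| = |{0, 1, 2}| = 3.

3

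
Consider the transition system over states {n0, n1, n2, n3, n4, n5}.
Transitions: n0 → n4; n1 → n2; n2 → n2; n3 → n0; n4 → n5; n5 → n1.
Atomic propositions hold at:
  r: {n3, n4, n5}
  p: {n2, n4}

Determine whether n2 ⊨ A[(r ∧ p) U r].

Sat(r ∧ p) = {n4}
A[(r ∧ p) U r]: least fixpoint, start Z0 = Sat(r) = {n3, n4, n5}, add states in Sat(r ∧ p) with every successor in Z. Already a fixed point.
Sat(A[(r ∧ p) U r]) = {n3, n4, n5}
n2 ∉ Sat(A[(r ∧ p) U r]) = {n3, n4, n5}, so the formula does not hold at n2.

No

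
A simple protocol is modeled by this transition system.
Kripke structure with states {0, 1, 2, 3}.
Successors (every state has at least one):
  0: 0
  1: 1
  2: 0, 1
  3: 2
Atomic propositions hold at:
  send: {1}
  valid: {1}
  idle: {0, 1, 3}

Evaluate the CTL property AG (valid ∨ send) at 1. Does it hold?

Yes

Sat(valid ∨ send) = {1}
AG (valid ∨ send): greatest fixpoint, start Z0 = {1}, keep only states in Sat with every successor in Z. Already a fixed point.
Sat(AG (valid ∨ send)) = {1}
1 ∈ Sat(AG (valid ∨ send)) = {1}, so the formula holds at 1.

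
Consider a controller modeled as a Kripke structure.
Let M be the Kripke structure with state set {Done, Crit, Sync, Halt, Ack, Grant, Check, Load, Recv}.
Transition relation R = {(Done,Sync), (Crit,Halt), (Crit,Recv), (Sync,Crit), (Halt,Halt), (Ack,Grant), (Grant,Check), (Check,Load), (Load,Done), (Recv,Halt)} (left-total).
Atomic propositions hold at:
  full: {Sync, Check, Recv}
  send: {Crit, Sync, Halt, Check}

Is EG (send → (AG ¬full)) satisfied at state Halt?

Yes

Sat(¬full) = {Done, Crit, Halt, Ack, Grant, Load}
AG ¬full: greatest fixpoint, start Z0 = {Done, Crit, Halt, Ack, Grant, Load}, keep only states in Sat with every successor in Z. Z1 = {Halt, Ack, Load}; Z2 = {Halt}; fixed.
Sat(AG ¬full) = {Halt}
Sat(send → (AG ¬full)) = {Done, Halt, Ack, Grant, Load, Recv}
EG (send → (AG ¬full)): greatest fixpoint, start Z0 = {Done, Halt, Ack, Grant, Load, Recv}, keep only states in Sat with some successor in Z. Z1 = {Halt, Ack, Load, Recv}; Z2 = {Halt, Recv}; fixed.
Sat(EG (send → (AG ¬full))) = {Halt, Recv}
Halt ∈ Sat(EG (send → (AG ¬full))) = {Halt, Recv}, so the formula holds at Halt.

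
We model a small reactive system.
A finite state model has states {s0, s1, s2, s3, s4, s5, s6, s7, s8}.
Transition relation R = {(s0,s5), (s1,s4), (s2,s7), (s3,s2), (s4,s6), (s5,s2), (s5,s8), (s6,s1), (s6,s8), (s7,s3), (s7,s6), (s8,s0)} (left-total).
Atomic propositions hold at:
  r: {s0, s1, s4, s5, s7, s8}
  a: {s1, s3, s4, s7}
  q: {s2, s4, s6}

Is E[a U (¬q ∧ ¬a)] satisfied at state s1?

No

Sat(¬q) = {s0, s1, s3, s5, s7, s8}
Sat(¬a) = {s0, s2, s5, s6, s8}
Sat(¬q ∧ ¬a) = {s0, s5, s8}
E[a U (¬q ∧ ¬a)]: least fixpoint, start Z0 = Sat((¬q ∧ ¬a)) = {s0, s5, s8}, add states in Sat(a) with some successor in Z. Already a fixed point.
Sat(E[a U (¬q ∧ ¬a)]) = {s0, s5, s8}
s1 ∉ Sat(E[a U (¬q ∧ ¬a)]) = {s0, s5, s8}, so the formula does not hold at s1.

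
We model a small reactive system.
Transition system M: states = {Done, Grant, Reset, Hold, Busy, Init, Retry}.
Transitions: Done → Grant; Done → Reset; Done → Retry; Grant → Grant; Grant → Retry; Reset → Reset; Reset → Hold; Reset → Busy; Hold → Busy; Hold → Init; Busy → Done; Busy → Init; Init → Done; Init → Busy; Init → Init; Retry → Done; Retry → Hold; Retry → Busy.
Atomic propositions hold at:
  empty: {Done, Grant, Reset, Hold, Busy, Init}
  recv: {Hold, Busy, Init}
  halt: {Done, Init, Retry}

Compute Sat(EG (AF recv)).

{Hold, Busy, Init}

AF recv: least fixpoint, start Z0 = {Hold, Busy, Init}, add states with every successor in Z. Already a fixed point.
Sat(AF recv) = {Hold, Busy, Init}
EG (AF recv): greatest fixpoint, start Z0 = {Hold, Busy, Init}, keep only states in Sat with some successor in Z. Already a fixed point.
Sat(EG (AF recv)) = {Hold, Busy, Init}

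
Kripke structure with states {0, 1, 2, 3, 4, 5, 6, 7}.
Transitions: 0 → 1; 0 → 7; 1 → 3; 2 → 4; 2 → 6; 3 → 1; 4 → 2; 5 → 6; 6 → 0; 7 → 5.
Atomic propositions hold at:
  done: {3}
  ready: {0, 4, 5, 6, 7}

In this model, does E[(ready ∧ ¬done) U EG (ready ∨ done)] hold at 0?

Sat(¬done) = {0, 1, 2, 4, 5, 6, 7}
Sat(ready ∧ ¬done) = {0, 4, 5, 6, 7}
Sat(ready ∨ done) = {0, 3, 4, 5, 6, 7}
EG (ready ∨ done): greatest fixpoint, start Z0 = {0, 3, 4, 5, 6, 7}, keep only states in Sat with some successor in Z. Z1 = {0, 5, 6, 7}; fixed.
Sat(EG (ready ∨ done)) = {0, 5, 6, 7}
E[(ready ∧ ¬done) U EG (ready ∨ done)]: least fixpoint, start Z0 = Sat(EG (ready ∨ done)) = {0, 5, 6, 7}, add states in Sat(ready ∧ ¬done) with some successor in Z. Already a fixed point.
Sat(E[(ready ∧ ¬done) U EG (ready ∨ done)]) = {0, 5, 6, 7}
0 ∈ Sat(E[(ready ∧ ¬done) U EG (ready ∨ done)]) = {0, 5, 6, 7}, so the formula holds at 0.

Yes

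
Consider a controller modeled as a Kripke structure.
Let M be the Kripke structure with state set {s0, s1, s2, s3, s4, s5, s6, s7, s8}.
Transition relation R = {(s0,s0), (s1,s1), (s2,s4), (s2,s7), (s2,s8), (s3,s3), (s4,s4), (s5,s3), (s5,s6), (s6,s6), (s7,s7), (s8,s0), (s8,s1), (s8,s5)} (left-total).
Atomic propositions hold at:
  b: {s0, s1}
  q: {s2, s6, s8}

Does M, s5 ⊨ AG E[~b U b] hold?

No

Sat(~b) = {s2, s3, s4, s5, s6, s7, s8}
E[~b U b]: least fixpoint, start Z0 = Sat(b) = {s0, s1}, add states in Sat(~b) with some successor in Z. Z1 = {s0, s1, s8}; Z2 = {s0, s1, s2, s8}; fixed.
Sat(E[~b U b]) = {s0, s1, s2, s8}
AG E[~b U b]: greatest fixpoint, start Z0 = {s0, s1, s2, s8}, keep only states in Sat with every successor in Z. Z1 = {s0, s1}; fixed.
Sat(AG E[~b U b]) = {s0, s1}
s5 ∉ Sat(AG E[~b U b]) = {s0, s1}, so the formula does not hold at s5.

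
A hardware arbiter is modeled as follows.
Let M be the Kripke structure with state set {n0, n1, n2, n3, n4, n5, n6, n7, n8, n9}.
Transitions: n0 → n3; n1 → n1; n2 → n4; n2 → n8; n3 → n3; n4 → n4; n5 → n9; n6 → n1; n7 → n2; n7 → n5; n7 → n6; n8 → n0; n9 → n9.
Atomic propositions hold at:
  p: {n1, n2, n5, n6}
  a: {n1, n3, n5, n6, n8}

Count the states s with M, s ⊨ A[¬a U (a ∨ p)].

8

Sat(¬a) = {n0, n2, n4, n7, n9}
Sat(a ∨ p) = {n1, n2, n3, n5, n6, n8}
A[¬a U (a ∨ p)]: least fixpoint, start Z0 = Sat((a ∨ p)) = {n1, n2, n3, n5, n6, n8}, add states in Sat(¬a) with every successor in Z. Z1 = {n0, n1, n2, n3, n5, n6, n7, n8}; fixed.
Sat(A[¬a U (a ∨ p)]) = {n0, n1, n2, n3, n5, n6, n7, n8}
|Sat(A[¬a U (a ∨ p)])| = |{n0, n1, n2, n3, n5, n6, n7, n8}| = 8.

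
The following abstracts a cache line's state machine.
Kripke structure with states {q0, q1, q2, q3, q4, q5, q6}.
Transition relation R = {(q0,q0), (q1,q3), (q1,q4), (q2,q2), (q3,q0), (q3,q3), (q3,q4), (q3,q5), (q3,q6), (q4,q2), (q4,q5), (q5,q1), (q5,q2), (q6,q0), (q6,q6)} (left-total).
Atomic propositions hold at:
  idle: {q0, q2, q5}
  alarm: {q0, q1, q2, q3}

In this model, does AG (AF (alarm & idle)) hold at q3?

No

Sat(alarm & idle) = {q0, q2}
AF (alarm & idle): least fixpoint, start Z0 = {q0, q2}, add states with every successor in Z. Already a fixed point.
Sat(AF (alarm & idle)) = {q0, q2}
AG (AF (alarm & idle)): greatest fixpoint, start Z0 = {q0, q2}, keep only states in Sat with every successor in Z. Already a fixed point.
Sat(AG (AF (alarm & idle))) = {q0, q2}
q3 ∉ Sat(AG (AF (alarm & idle))) = {q0, q2}, so the formula does not hold at q3.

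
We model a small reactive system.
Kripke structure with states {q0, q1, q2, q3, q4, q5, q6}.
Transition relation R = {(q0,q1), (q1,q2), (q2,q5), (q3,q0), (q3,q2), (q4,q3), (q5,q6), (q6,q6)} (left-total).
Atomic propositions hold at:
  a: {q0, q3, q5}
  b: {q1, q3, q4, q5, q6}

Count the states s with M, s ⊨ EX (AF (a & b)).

Sat(a & b) = {q3, q5}
AF (a & b): least fixpoint, start Z0 = {q3, q5}, add states with every successor in Z. Z1 = {q2, q3, q4, q5}; Z2 = {q1, q2, q3, q4, q5}; Z3 = {q0, q1, q2, q3, q4, q5}; fixed.
Sat(AF (a & b)) = {q0, q1, q2, q3, q4, q5}
Sat(EX (AF (a & b))) = {s : some successor in {q0, q1, q2, q3, q4, q5}} = {q0, q1, q2, q3, q4}
|Sat(EX (AF (a & b)))| = |{q0, q1, q2, q3, q4}| = 5.

5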